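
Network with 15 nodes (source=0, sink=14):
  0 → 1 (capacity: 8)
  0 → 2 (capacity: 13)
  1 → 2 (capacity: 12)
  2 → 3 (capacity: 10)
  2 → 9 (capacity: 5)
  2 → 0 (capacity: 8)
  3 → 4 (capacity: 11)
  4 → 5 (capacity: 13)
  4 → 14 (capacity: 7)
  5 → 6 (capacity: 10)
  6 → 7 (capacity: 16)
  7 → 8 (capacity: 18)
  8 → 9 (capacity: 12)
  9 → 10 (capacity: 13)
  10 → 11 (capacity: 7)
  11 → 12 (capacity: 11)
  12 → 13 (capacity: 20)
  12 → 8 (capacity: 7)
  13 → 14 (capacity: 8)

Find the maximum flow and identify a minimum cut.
Max flow = 14, Min cut edges: (4,14), (10,11)

Maximum flow: 14
Minimum cut: (4,14), (10,11)
Partition: S = [0, 1, 2, 3, 4, 5, 6, 7, 8, 9, 10], T = [11, 12, 13, 14]

Max-flow min-cut theorem verified: both equal 14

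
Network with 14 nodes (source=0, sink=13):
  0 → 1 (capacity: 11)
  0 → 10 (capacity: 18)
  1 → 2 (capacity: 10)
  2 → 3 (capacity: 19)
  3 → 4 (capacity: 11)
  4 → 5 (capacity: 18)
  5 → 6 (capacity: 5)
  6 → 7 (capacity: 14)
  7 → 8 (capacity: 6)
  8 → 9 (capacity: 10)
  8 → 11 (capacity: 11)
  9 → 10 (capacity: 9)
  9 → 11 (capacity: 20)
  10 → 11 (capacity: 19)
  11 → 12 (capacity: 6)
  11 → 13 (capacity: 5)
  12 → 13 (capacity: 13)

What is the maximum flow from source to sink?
Maximum flow = 11

Max flow: 11

Flow assignment:
  0 → 1: 5/11
  0 → 10: 6/18
  1 → 2: 5/10
  2 → 3: 5/19
  3 → 4: 5/11
  4 → 5: 5/18
  5 → 6: 5/5
  6 → 7: 5/14
  7 → 8: 5/6
  8 → 9: 5/10
  9 → 10: 5/9
  10 → 11: 11/19
  11 → 12: 6/6
  11 → 13: 5/5
  12 → 13: 6/13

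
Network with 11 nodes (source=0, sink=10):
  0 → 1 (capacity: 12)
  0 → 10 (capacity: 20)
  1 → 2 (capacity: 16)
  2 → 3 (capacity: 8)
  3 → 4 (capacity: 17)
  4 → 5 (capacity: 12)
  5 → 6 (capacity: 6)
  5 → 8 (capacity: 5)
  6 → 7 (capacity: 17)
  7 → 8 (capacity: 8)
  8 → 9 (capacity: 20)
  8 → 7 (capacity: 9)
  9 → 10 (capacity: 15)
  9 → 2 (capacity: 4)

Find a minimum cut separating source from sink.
Min cut value = 28, edges: (0,10), (2,3)

Min cut value: 28
Partition: S = [0, 1, 2], T = [3, 4, 5, 6, 7, 8, 9, 10]
Cut edges: (0,10), (2,3)

By max-flow min-cut theorem, max flow = min cut = 28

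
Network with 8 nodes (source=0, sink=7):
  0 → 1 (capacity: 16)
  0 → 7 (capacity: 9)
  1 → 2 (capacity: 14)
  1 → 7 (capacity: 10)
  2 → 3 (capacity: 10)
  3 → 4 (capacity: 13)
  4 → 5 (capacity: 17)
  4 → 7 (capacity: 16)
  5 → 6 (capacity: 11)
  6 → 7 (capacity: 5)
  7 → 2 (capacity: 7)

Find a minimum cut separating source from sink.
Min cut value = 25, edges: (0,1), (0,7)

Min cut value: 25
Partition: S = [0], T = [1, 2, 3, 4, 5, 6, 7]
Cut edges: (0,1), (0,7)

By max-flow min-cut theorem, max flow = min cut = 25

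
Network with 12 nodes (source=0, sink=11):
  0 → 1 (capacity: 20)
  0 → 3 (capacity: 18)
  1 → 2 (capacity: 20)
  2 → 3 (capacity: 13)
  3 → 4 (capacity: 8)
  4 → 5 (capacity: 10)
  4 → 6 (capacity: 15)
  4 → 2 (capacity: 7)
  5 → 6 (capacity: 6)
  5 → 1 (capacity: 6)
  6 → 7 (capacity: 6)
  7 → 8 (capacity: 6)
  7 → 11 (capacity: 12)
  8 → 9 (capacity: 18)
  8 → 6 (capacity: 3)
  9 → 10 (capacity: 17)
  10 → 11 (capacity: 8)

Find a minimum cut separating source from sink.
Min cut value = 6, edges: (6,7)

Min cut value: 6
Partition: S = [0, 1, 2, 3, 4, 5, 6], T = [7, 8, 9, 10, 11]
Cut edges: (6,7)

By max-flow min-cut theorem, max flow = min cut = 6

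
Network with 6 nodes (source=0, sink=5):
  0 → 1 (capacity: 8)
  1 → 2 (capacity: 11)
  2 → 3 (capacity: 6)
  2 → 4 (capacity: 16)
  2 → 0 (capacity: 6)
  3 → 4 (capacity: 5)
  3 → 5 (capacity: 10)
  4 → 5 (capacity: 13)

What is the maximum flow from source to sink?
Maximum flow = 8

Max flow: 8

Flow assignment:
  0 → 1: 8/8
  1 → 2: 8/11
  2 → 3: 6/6
  2 → 4: 2/16
  3 → 5: 6/10
  4 → 5: 2/13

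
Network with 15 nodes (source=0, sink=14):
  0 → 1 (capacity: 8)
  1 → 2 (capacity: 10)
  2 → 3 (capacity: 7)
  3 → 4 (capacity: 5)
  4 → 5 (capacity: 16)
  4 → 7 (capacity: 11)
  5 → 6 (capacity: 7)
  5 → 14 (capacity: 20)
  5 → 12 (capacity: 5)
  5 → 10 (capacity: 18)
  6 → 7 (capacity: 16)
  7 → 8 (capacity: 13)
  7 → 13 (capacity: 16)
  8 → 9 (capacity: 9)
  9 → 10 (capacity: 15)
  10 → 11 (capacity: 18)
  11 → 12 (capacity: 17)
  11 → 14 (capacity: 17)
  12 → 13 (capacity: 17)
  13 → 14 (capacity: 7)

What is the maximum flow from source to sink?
Maximum flow = 5

Max flow: 5

Flow assignment:
  0 → 1: 5/8
  1 → 2: 5/10
  2 → 3: 5/7
  3 → 4: 5/5
  4 → 5: 5/16
  5 → 14: 5/20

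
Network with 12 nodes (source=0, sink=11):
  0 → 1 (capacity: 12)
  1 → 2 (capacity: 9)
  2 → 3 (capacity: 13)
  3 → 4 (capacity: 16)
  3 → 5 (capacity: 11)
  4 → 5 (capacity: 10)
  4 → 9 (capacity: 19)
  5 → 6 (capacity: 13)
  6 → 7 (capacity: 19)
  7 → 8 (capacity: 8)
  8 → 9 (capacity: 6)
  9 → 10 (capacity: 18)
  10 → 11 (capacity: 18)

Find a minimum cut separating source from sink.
Min cut value = 9, edges: (1,2)

Min cut value: 9
Partition: S = [0, 1], T = [2, 3, 4, 5, 6, 7, 8, 9, 10, 11]
Cut edges: (1,2)

By max-flow min-cut theorem, max flow = min cut = 9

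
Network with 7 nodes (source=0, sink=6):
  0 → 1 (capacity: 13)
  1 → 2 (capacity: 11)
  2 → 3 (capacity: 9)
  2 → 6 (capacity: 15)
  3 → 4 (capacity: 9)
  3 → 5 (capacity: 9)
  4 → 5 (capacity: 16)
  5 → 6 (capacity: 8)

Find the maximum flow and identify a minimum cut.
Max flow = 11, Min cut edges: (1,2)

Maximum flow: 11
Minimum cut: (1,2)
Partition: S = [0, 1], T = [2, 3, 4, 5, 6]

Max-flow min-cut theorem verified: both equal 11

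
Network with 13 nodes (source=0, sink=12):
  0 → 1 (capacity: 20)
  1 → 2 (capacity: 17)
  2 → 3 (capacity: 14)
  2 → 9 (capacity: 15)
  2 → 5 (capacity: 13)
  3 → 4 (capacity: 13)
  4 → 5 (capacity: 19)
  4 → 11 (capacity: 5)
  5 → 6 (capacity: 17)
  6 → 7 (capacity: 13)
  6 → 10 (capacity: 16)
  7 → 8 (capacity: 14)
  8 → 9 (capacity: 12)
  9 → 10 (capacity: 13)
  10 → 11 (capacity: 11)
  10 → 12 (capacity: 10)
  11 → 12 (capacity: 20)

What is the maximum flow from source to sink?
Maximum flow = 17

Max flow: 17

Flow assignment:
  0 → 1: 17/20
  1 → 2: 17/17
  2 → 3: 4/14
  2 → 9: 13/15
  3 → 4: 4/13
  4 → 11: 4/5
  9 → 10: 13/13
  10 → 11: 3/11
  10 → 12: 10/10
  11 → 12: 7/20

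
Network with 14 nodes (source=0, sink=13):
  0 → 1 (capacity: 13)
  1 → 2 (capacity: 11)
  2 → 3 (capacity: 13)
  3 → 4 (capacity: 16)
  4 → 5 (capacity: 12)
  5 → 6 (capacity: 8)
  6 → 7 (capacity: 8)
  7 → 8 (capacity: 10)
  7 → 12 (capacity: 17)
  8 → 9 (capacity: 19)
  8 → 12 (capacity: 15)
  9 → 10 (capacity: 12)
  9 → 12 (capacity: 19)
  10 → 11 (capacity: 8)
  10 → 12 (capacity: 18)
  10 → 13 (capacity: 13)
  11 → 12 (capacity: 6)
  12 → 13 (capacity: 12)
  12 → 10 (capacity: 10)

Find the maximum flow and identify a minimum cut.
Max flow = 8, Min cut edges: (6,7)

Maximum flow: 8
Minimum cut: (6,7)
Partition: S = [0, 1, 2, 3, 4, 5, 6], T = [7, 8, 9, 10, 11, 12, 13]

Max-flow min-cut theorem verified: both equal 8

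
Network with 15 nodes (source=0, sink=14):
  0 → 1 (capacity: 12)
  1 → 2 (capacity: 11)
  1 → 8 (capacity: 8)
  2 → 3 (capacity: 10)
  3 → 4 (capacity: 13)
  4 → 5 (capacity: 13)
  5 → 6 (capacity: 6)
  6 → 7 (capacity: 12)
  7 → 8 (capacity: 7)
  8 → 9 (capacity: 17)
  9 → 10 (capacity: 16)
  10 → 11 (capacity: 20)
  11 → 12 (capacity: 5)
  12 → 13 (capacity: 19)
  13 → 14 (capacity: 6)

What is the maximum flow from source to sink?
Maximum flow = 5

Max flow: 5

Flow assignment:
  0 → 1: 5/12
  1 → 2: 4/11
  1 → 8: 1/8
  2 → 3: 4/10
  3 → 4: 4/13
  4 → 5: 4/13
  5 → 6: 4/6
  6 → 7: 4/12
  7 → 8: 4/7
  8 → 9: 5/17
  9 → 10: 5/16
  10 → 11: 5/20
  11 → 12: 5/5
  12 → 13: 5/19
  13 → 14: 5/6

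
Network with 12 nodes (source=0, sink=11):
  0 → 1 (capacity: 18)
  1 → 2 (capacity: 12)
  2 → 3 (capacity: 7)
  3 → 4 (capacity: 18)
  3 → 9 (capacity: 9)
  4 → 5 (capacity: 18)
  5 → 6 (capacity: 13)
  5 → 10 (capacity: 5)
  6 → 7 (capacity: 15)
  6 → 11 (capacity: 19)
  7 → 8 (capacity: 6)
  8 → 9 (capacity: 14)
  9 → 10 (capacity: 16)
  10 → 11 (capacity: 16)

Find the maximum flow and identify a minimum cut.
Max flow = 7, Min cut edges: (2,3)

Maximum flow: 7
Minimum cut: (2,3)
Partition: S = [0, 1, 2], T = [3, 4, 5, 6, 7, 8, 9, 10, 11]

Max-flow min-cut theorem verified: both equal 7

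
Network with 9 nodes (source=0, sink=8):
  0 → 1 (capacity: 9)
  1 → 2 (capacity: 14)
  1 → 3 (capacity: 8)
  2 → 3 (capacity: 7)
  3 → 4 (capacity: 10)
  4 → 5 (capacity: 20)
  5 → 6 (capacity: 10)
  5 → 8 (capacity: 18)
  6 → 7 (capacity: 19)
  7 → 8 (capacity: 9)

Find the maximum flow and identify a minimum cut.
Max flow = 9, Min cut edges: (0,1)

Maximum flow: 9
Minimum cut: (0,1)
Partition: S = [0], T = [1, 2, 3, 4, 5, 6, 7, 8]

Max-flow min-cut theorem verified: both equal 9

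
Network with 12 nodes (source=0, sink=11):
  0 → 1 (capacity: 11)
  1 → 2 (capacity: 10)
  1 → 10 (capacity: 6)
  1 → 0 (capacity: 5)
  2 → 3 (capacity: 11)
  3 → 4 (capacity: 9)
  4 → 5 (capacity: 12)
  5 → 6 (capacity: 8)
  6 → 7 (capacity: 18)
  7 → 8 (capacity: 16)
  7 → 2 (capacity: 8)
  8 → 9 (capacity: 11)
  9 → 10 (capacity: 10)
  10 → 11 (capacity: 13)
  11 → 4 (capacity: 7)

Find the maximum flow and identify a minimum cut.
Max flow = 11, Min cut edges: (0,1)

Maximum flow: 11
Minimum cut: (0,1)
Partition: S = [0], T = [1, 2, 3, 4, 5, 6, 7, 8, 9, 10, 11]

Max-flow min-cut theorem verified: both equal 11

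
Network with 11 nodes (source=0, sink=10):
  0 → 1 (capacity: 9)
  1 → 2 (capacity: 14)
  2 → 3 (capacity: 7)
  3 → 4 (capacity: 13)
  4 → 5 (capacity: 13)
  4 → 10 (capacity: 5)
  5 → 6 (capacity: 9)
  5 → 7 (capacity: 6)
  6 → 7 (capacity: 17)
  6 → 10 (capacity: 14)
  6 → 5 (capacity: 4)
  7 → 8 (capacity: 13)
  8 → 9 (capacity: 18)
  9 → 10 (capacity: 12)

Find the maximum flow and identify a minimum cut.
Max flow = 7, Min cut edges: (2,3)

Maximum flow: 7
Minimum cut: (2,3)
Partition: S = [0, 1, 2], T = [3, 4, 5, 6, 7, 8, 9, 10]

Max-flow min-cut theorem verified: both equal 7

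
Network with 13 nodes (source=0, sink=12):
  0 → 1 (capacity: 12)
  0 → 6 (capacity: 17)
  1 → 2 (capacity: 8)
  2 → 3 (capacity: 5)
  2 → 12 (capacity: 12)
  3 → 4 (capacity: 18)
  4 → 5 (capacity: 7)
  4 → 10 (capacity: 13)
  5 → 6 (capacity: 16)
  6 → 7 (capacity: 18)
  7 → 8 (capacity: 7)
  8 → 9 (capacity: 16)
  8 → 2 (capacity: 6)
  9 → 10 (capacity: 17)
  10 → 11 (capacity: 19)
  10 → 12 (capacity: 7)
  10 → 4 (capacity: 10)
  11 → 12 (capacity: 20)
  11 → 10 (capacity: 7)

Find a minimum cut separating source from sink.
Min cut value = 15, edges: (1,2), (7,8)

Min cut value: 15
Partition: S = [0, 1, 5, 6, 7], T = [2, 3, 4, 8, 9, 10, 11, 12]
Cut edges: (1,2), (7,8)

By max-flow min-cut theorem, max flow = min cut = 15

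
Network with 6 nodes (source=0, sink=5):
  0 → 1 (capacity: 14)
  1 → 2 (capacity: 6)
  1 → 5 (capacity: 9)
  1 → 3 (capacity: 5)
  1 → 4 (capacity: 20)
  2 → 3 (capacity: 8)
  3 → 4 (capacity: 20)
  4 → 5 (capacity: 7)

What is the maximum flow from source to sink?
Maximum flow = 14

Max flow: 14

Flow assignment:
  0 → 1: 14/14
  1 → 5: 9/9
  1 → 4: 5/20
  4 → 5: 5/7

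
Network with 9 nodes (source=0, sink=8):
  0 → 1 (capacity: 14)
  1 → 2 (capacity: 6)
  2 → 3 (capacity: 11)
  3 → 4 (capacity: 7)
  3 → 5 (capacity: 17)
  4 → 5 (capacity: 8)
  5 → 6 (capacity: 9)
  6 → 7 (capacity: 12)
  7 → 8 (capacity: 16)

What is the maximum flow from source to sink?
Maximum flow = 6

Max flow: 6

Flow assignment:
  0 → 1: 6/14
  1 → 2: 6/6
  2 → 3: 6/11
  3 → 5: 6/17
  5 → 6: 6/9
  6 → 7: 6/12
  7 → 8: 6/16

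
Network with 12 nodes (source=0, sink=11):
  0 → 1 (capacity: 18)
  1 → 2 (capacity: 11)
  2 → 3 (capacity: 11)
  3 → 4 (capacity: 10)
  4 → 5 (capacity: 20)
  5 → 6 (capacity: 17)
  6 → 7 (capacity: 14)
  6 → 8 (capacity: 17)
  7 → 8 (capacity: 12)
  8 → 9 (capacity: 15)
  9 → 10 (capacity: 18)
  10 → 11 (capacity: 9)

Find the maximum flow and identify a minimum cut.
Max flow = 9, Min cut edges: (10,11)

Maximum flow: 9
Minimum cut: (10,11)
Partition: S = [0, 1, 2, 3, 4, 5, 6, 7, 8, 9, 10], T = [11]

Max-flow min-cut theorem verified: both equal 9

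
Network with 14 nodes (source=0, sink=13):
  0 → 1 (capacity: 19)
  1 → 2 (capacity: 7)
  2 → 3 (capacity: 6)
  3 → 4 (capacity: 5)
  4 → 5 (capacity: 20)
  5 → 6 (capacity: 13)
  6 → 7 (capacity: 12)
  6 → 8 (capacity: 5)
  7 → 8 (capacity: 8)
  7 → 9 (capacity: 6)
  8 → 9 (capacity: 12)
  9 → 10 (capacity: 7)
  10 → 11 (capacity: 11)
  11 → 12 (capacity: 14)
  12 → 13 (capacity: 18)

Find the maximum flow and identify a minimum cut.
Max flow = 5, Min cut edges: (3,4)

Maximum flow: 5
Minimum cut: (3,4)
Partition: S = [0, 1, 2, 3], T = [4, 5, 6, 7, 8, 9, 10, 11, 12, 13]

Max-flow min-cut theorem verified: both equal 5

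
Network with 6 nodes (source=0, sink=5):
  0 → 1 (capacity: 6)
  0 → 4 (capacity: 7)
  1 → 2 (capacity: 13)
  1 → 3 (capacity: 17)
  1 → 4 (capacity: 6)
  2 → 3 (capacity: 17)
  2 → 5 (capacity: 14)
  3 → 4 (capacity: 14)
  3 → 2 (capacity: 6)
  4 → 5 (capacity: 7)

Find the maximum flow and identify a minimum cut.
Max flow = 13, Min cut edges: (0,1), (4,5)

Maximum flow: 13
Minimum cut: (0,1), (4,5)
Partition: S = [0, 4], T = [1, 2, 3, 5]

Max-flow min-cut theorem verified: both equal 13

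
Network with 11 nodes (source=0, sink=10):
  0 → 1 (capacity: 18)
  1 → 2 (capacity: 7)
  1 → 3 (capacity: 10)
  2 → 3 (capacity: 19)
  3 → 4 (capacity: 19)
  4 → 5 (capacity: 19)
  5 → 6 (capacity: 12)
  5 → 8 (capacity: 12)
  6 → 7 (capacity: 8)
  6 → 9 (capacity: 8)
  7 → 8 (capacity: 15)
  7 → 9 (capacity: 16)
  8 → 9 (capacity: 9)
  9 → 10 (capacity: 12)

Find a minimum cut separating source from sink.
Min cut value = 12, edges: (9,10)

Min cut value: 12
Partition: S = [0, 1, 2, 3, 4, 5, 6, 7, 8, 9], T = [10]
Cut edges: (9,10)

By max-flow min-cut theorem, max flow = min cut = 12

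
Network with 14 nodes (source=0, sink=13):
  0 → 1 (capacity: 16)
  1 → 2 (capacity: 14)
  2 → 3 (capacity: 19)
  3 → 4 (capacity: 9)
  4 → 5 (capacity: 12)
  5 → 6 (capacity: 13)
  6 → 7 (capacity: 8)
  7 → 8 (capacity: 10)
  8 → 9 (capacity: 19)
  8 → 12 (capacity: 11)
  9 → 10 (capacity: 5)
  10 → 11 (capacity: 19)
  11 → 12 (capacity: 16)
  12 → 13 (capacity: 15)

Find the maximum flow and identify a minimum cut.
Max flow = 8, Min cut edges: (6,7)

Maximum flow: 8
Minimum cut: (6,7)
Partition: S = [0, 1, 2, 3, 4, 5, 6], T = [7, 8, 9, 10, 11, 12, 13]

Max-flow min-cut theorem verified: both equal 8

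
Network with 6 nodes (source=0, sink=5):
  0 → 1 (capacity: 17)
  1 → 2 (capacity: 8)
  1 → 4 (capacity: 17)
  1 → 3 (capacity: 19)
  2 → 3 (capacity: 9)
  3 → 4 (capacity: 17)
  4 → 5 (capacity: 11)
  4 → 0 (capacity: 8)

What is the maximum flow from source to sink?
Maximum flow = 11

Max flow: 11

Flow assignment:
  0 → 1: 11/17
  1 → 4: 11/17
  4 → 5: 11/11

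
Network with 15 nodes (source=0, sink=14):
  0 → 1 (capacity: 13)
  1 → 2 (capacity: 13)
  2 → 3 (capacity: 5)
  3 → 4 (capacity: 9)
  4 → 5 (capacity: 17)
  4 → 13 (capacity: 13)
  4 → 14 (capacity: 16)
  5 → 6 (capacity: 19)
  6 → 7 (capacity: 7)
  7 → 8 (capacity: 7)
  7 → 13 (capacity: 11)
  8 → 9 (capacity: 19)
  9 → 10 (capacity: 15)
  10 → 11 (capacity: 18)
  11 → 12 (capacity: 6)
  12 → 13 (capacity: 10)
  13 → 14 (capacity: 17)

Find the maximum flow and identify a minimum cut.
Max flow = 5, Min cut edges: (2,3)

Maximum flow: 5
Minimum cut: (2,3)
Partition: S = [0, 1, 2], T = [3, 4, 5, 6, 7, 8, 9, 10, 11, 12, 13, 14]

Max-flow min-cut theorem verified: both equal 5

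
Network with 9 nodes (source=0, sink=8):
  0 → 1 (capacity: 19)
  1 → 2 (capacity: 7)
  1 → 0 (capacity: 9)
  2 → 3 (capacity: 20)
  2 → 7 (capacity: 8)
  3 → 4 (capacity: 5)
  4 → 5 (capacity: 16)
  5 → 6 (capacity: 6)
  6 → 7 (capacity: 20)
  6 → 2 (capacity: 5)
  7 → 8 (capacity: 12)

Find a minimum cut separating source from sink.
Min cut value = 7, edges: (1,2)

Min cut value: 7
Partition: S = [0, 1], T = [2, 3, 4, 5, 6, 7, 8]
Cut edges: (1,2)

By max-flow min-cut theorem, max flow = min cut = 7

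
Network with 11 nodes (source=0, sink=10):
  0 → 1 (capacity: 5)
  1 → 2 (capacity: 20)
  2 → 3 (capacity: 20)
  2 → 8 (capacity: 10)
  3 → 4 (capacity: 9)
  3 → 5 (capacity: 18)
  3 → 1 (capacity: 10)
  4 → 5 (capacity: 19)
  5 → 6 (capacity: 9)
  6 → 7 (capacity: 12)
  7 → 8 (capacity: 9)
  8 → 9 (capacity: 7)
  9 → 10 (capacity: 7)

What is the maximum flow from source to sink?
Maximum flow = 5

Max flow: 5

Flow assignment:
  0 → 1: 5/5
  1 → 2: 5/20
  2 → 8: 5/10
  8 → 9: 5/7
  9 → 10: 5/7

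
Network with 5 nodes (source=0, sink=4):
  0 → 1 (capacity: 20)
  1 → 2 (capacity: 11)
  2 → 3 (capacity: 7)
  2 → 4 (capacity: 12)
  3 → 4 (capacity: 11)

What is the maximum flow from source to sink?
Maximum flow = 11

Max flow: 11

Flow assignment:
  0 → 1: 11/20
  1 → 2: 11/11
  2 → 4: 11/12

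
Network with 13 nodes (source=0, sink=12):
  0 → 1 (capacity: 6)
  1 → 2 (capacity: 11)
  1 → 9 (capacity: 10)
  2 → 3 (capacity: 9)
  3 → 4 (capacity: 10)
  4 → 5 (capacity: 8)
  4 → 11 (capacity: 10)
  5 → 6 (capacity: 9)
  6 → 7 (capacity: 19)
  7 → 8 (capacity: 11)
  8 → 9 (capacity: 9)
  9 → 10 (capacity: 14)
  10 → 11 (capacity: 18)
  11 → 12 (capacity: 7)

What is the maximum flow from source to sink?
Maximum flow = 6

Max flow: 6

Flow assignment:
  0 → 1: 6/6
  1 → 9: 6/10
  9 → 10: 6/14
  10 → 11: 6/18
  11 → 12: 6/7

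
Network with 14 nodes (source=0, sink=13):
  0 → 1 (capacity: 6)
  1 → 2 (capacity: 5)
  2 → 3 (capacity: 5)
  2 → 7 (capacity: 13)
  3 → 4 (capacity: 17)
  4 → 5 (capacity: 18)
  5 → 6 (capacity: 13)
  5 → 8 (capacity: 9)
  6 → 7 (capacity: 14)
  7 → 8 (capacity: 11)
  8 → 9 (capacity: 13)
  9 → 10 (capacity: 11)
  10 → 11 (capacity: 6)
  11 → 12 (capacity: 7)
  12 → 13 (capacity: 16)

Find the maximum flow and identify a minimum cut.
Max flow = 5, Min cut edges: (1,2)

Maximum flow: 5
Minimum cut: (1,2)
Partition: S = [0, 1], T = [2, 3, 4, 5, 6, 7, 8, 9, 10, 11, 12, 13]

Max-flow min-cut theorem verified: both equal 5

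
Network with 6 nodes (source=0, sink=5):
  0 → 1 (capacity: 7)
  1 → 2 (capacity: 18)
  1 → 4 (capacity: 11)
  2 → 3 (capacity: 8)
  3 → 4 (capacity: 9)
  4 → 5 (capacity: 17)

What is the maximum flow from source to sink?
Maximum flow = 7

Max flow: 7

Flow assignment:
  0 → 1: 7/7
  1 → 4: 7/11
  4 → 5: 7/17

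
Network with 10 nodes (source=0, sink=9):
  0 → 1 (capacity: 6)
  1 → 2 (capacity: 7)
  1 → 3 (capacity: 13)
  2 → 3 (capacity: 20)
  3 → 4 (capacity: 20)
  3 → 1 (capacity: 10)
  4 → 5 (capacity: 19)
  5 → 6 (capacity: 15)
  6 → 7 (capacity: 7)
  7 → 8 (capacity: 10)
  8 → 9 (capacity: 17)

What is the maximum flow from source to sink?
Maximum flow = 6

Max flow: 6

Flow assignment:
  0 → 1: 6/6
  1 → 3: 6/13
  3 → 4: 6/20
  4 → 5: 6/19
  5 → 6: 6/15
  6 → 7: 6/7
  7 → 8: 6/10
  8 → 9: 6/17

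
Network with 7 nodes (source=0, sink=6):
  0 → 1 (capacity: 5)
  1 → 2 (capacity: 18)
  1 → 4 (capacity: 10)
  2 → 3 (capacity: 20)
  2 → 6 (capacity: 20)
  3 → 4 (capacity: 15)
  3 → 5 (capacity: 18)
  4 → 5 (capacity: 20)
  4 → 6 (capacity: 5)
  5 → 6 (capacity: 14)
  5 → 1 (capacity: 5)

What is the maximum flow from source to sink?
Maximum flow = 5

Max flow: 5

Flow assignment:
  0 → 1: 5/5
  1 → 2: 5/18
  2 → 6: 5/20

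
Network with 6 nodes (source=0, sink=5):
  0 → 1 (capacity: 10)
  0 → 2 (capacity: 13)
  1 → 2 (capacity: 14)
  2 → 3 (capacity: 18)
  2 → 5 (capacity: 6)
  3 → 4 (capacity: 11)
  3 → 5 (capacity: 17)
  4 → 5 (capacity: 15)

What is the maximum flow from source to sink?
Maximum flow = 23

Max flow: 23

Flow assignment:
  0 → 1: 10/10
  0 → 2: 13/13
  1 → 2: 10/14
  2 → 3: 17/18
  2 → 5: 6/6
  3 → 5: 17/17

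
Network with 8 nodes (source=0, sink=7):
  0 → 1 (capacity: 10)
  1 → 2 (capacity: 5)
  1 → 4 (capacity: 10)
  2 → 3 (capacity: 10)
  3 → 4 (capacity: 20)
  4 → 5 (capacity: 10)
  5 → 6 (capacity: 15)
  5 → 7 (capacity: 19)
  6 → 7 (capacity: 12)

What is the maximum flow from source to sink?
Maximum flow = 10

Max flow: 10

Flow assignment:
  0 → 1: 10/10
  1 → 4: 10/10
  4 → 5: 10/10
  5 → 7: 10/19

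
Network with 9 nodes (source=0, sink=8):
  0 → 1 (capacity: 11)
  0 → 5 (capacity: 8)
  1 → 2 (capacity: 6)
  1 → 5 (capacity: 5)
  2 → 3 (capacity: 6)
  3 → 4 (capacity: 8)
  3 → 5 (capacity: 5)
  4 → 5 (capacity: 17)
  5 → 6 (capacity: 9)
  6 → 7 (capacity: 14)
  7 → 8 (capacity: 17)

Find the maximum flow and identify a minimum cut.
Max flow = 9, Min cut edges: (5,6)

Maximum flow: 9
Minimum cut: (5,6)
Partition: S = [0, 1, 2, 3, 4, 5], T = [6, 7, 8]

Max-flow min-cut theorem verified: both equal 9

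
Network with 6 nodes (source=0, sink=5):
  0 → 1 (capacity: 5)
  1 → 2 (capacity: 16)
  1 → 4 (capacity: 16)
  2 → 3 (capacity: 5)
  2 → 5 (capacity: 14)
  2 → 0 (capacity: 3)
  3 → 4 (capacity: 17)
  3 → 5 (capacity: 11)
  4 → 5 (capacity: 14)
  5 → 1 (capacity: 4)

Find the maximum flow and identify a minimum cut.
Max flow = 5, Min cut edges: (0,1)

Maximum flow: 5
Minimum cut: (0,1)
Partition: S = [0], T = [1, 2, 3, 4, 5]

Max-flow min-cut theorem verified: both equal 5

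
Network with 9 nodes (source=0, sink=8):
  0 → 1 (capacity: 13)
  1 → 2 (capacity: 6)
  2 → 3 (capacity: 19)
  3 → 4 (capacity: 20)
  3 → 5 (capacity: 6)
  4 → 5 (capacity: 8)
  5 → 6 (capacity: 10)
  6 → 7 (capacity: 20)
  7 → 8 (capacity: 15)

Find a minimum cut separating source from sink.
Min cut value = 6, edges: (1,2)

Min cut value: 6
Partition: S = [0, 1], T = [2, 3, 4, 5, 6, 7, 8]
Cut edges: (1,2)

By max-flow min-cut theorem, max flow = min cut = 6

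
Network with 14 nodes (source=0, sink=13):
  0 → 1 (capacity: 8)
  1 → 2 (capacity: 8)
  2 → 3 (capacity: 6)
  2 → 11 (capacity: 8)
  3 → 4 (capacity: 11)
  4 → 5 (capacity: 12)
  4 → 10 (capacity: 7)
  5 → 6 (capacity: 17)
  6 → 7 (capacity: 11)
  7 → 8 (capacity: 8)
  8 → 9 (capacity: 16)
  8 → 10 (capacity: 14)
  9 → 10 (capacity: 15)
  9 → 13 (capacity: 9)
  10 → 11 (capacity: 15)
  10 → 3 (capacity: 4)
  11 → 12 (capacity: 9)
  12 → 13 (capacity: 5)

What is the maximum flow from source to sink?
Maximum flow = 8

Max flow: 8

Flow assignment:
  0 → 1: 8/8
  1 → 2: 8/8
  2 → 3: 3/6
  2 → 11: 5/8
  3 → 4: 3/11
  4 → 5: 3/12
  5 → 6: 3/17
  6 → 7: 3/11
  7 → 8: 3/8
  8 → 9: 3/16
  9 → 13: 3/9
  11 → 12: 5/9
  12 → 13: 5/5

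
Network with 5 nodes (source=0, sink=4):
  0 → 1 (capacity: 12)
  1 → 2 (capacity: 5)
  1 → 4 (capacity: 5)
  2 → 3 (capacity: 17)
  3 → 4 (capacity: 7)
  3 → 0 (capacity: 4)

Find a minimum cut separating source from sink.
Min cut value = 10, edges: (1,2), (1,4)

Min cut value: 10
Partition: S = [0, 1], T = [2, 3, 4]
Cut edges: (1,2), (1,4)

By max-flow min-cut theorem, max flow = min cut = 10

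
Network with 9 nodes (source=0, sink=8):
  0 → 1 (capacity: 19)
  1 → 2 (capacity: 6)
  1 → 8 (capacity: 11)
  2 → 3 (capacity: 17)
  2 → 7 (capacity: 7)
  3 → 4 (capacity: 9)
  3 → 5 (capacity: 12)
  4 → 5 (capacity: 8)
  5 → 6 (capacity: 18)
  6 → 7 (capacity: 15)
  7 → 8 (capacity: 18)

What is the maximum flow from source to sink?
Maximum flow = 17

Max flow: 17

Flow assignment:
  0 → 1: 17/19
  1 → 2: 6/6
  1 → 8: 11/11
  2 → 7: 6/7
  7 → 8: 6/18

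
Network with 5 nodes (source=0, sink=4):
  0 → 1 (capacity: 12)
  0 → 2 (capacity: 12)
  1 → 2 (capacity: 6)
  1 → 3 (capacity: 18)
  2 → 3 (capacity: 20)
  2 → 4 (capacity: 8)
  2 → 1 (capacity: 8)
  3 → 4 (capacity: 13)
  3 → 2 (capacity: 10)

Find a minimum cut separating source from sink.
Min cut value = 21, edges: (2,4), (3,4)

Min cut value: 21
Partition: S = [0, 1, 2, 3], T = [4]
Cut edges: (2,4), (3,4)

By max-flow min-cut theorem, max flow = min cut = 21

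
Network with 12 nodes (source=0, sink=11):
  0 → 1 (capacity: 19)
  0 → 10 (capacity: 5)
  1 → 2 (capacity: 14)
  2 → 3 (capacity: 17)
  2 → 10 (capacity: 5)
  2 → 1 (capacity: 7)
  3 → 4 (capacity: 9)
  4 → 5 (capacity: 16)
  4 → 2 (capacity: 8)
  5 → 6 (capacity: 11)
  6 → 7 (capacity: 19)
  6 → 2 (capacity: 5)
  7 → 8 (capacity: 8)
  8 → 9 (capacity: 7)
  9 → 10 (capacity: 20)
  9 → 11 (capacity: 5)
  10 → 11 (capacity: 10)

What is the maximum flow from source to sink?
Maximum flow = 15

Max flow: 15

Flow assignment:
  0 → 1: 12/19
  0 → 10: 3/5
  1 → 2: 12/14
  2 → 3: 9/17
  2 → 10: 5/5
  3 → 4: 9/9
  4 → 5: 9/16
  5 → 6: 9/11
  6 → 7: 7/19
  6 → 2: 2/5
  7 → 8: 7/8
  8 → 9: 7/7
  9 → 10: 2/20
  9 → 11: 5/5
  10 → 11: 10/10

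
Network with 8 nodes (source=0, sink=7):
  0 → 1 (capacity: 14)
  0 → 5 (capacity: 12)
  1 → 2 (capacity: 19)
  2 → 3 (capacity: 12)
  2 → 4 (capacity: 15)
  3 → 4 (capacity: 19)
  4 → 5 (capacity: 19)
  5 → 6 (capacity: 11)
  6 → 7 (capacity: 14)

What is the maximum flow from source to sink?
Maximum flow = 11

Max flow: 11

Flow assignment:
  0 → 1: 11/14
  1 → 2: 11/19
  2 → 4: 11/15
  4 → 5: 11/19
  5 → 6: 11/11
  6 → 7: 11/14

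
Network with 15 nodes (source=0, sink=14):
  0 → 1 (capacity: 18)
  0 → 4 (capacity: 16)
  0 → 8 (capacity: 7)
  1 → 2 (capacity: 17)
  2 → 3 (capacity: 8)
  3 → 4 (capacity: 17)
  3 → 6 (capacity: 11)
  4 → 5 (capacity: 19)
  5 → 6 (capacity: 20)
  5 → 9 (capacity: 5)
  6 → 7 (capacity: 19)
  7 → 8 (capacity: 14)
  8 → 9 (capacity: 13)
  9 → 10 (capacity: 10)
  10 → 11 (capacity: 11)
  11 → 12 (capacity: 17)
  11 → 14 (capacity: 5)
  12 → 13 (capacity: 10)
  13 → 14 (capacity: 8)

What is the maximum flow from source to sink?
Maximum flow = 10

Max flow: 10

Flow assignment:
  0 → 1: 8/18
  0 → 4: 2/16
  1 → 2: 8/17
  2 → 3: 8/8
  3 → 4: 8/17
  4 → 5: 10/19
  5 → 6: 10/20
  6 → 7: 10/19
  7 → 8: 10/14
  8 → 9: 10/13
  9 → 10: 10/10
  10 → 11: 10/11
  11 → 12: 5/17
  11 → 14: 5/5
  12 → 13: 5/10
  13 → 14: 5/8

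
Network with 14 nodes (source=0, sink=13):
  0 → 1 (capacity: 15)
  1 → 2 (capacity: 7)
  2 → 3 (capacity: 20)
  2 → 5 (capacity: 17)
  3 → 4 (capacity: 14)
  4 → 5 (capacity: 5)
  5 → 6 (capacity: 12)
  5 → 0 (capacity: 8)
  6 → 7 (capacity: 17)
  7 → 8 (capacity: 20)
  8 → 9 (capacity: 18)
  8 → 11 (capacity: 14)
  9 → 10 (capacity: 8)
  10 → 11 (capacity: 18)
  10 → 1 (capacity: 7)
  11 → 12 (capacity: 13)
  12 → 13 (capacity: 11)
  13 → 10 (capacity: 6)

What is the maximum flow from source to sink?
Maximum flow = 7

Max flow: 7

Flow assignment:
  0 → 1: 7/15
  1 → 2: 7/7
  2 → 5: 7/17
  5 → 6: 7/12
  6 → 7: 7/17
  7 → 8: 7/20
  8 → 11: 7/14
  11 → 12: 7/13
  12 → 13: 7/11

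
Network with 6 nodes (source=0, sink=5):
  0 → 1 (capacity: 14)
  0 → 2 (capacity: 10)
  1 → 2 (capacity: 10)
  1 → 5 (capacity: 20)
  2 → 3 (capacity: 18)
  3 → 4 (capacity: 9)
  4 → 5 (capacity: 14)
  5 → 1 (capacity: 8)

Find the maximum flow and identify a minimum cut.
Max flow = 23, Min cut edges: (0,1), (3,4)

Maximum flow: 23
Minimum cut: (0,1), (3,4)
Partition: S = [0, 2, 3], T = [1, 4, 5]

Max-flow min-cut theorem verified: both equal 23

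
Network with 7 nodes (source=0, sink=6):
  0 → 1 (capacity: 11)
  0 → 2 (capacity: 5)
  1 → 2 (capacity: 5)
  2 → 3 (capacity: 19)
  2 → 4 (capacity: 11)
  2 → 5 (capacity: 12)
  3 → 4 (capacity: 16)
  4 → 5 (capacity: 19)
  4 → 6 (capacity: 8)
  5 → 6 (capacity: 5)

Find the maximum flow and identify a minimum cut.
Max flow = 10, Min cut edges: (0,2), (1,2)

Maximum flow: 10
Minimum cut: (0,2), (1,2)
Partition: S = [0, 1], T = [2, 3, 4, 5, 6]

Max-flow min-cut theorem verified: both equal 10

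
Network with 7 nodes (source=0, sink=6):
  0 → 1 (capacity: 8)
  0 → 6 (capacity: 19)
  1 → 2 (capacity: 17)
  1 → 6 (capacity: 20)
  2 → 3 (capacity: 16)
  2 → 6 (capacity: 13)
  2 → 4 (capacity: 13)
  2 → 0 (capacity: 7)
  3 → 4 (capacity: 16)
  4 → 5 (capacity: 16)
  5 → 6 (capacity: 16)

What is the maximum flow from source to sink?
Maximum flow = 27

Max flow: 27

Flow assignment:
  0 → 1: 8/8
  0 → 6: 19/19
  1 → 6: 8/20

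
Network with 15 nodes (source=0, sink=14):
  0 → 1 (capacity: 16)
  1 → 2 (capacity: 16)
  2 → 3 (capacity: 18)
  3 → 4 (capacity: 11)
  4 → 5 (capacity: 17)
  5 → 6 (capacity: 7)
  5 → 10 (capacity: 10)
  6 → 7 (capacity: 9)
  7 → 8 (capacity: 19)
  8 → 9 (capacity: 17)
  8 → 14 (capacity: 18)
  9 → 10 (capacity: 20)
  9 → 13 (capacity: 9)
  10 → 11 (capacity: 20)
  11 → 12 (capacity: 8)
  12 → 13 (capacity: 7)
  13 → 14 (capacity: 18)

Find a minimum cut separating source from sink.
Min cut value = 11, edges: (3,4)

Min cut value: 11
Partition: S = [0, 1, 2, 3], T = [4, 5, 6, 7, 8, 9, 10, 11, 12, 13, 14]
Cut edges: (3,4)

By max-flow min-cut theorem, max flow = min cut = 11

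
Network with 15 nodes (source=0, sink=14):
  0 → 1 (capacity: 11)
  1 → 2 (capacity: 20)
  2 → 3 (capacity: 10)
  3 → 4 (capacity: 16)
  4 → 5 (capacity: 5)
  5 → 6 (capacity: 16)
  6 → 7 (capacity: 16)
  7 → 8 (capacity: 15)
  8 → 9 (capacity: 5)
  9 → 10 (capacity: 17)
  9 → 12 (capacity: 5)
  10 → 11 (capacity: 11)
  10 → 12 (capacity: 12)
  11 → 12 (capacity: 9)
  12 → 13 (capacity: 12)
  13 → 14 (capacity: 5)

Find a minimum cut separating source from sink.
Min cut value = 5, edges: (13,14)

Min cut value: 5
Partition: S = [0, 1, 2, 3, 4, 5, 6, 7, 8, 9, 10, 11, 12, 13], T = [14]
Cut edges: (13,14)

By max-flow min-cut theorem, max flow = min cut = 5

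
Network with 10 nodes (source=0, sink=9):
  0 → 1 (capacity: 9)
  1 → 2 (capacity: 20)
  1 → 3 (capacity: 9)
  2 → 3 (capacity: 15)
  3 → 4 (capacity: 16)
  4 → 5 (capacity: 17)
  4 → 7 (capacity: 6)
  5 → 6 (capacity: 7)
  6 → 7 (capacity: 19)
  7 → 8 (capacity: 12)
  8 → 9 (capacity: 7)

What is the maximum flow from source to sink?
Maximum flow = 7

Max flow: 7

Flow assignment:
  0 → 1: 7/9
  1 → 3: 7/9
  3 → 4: 7/16
  4 → 5: 3/17
  4 → 7: 4/6
  5 → 6: 3/7
  6 → 7: 3/19
  7 → 8: 7/12
  8 → 9: 7/7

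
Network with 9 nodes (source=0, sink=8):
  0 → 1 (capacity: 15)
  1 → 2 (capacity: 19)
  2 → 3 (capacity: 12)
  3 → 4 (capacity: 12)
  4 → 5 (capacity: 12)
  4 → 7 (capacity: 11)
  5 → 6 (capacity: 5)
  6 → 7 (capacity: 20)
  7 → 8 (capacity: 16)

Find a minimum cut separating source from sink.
Min cut value = 12, edges: (3,4)

Min cut value: 12
Partition: S = [0, 1, 2, 3], T = [4, 5, 6, 7, 8]
Cut edges: (3,4)

By max-flow min-cut theorem, max flow = min cut = 12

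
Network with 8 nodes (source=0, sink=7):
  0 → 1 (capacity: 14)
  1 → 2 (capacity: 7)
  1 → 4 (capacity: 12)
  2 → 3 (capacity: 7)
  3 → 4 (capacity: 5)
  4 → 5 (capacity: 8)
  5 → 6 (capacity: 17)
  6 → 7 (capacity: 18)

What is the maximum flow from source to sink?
Maximum flow = 8

Max flow: 8

Flow assignment:
  0 → 1: 8/14
  1 → 2: 2/7
  1 → 4: 6/12
  2 → 3: 2/7
  3 → 4: 2/5
  4 → 5: 8/8
  5 → 6: 8/17
  6 → 7: 8/18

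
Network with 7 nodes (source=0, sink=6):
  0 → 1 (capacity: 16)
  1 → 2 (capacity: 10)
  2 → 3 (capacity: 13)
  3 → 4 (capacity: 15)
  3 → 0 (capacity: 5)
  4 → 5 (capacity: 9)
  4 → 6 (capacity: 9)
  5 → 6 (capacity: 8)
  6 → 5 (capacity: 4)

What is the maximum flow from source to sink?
Maximum flow = 10

Max flow: 10

Flow assignment:
  0 → 1: 10/16
  1 → 2: 10/10
  2 → 3: 10/13
  3 → 4: 10/15
  4 → 5: 1/9
  4 → 6: 9/9
  5 → 6: 1/8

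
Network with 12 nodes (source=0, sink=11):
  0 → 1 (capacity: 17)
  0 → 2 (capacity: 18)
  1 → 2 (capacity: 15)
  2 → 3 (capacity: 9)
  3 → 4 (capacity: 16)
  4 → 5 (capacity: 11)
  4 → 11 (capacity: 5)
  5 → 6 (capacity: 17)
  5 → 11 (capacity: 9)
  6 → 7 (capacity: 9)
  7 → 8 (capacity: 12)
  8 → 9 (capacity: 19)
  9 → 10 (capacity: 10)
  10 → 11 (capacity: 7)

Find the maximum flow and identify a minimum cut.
Max flow = 9, Min cut edges: (2,3)

Maximum flow: 9
Minimum cut: (2,3)
Partition: S = [0, 1, 2], T = [3, 4, 5, 6, 7, 8, 9, 10, 11]

Max-flow min-cut theorem verified: both equal 9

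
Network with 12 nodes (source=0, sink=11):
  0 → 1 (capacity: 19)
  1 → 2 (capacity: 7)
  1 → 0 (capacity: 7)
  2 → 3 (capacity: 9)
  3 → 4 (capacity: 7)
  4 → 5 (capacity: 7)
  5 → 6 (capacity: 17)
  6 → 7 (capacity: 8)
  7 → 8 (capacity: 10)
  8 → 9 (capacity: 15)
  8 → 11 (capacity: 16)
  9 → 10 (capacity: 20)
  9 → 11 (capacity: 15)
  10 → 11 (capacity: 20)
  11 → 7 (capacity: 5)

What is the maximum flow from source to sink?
Maximum flow = 7

Max flow: 7

Flow assignment:
  0 → 1: 7/19
  1 → 2: 7/7
  2 → 3: 7/9
  3 → 4: 7/7
  4 → 5: 7/7
  5 → 6: 7/17
  6 → 7: 7/8
  7 → 8: 7/10
  8 → 11: 7/16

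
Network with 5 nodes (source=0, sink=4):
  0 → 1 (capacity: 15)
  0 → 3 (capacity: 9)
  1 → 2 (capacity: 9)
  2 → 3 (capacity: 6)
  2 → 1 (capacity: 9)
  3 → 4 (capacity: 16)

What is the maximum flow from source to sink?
Maximum flow = 15

Max flow: 15

Flow assignment:
  0 → 1: 6/15
  0 → 3: 9/9
  1 → 2: 6/9
  2 → 3: 6/6
  3 → 4: 15/16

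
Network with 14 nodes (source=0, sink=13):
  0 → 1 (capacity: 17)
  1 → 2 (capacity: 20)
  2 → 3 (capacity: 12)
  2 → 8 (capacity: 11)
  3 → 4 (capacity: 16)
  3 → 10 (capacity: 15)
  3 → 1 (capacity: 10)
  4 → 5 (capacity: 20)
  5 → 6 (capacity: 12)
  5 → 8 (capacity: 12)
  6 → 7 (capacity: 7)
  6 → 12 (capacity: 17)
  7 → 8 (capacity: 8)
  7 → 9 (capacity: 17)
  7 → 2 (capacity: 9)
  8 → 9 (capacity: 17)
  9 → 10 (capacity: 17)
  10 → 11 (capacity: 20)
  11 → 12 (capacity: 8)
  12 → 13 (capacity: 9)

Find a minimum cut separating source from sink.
Min cut value = 9, edges: (12,13)

Min cut value: 9
Partition: S = [0, 1, 2, 3, 4, 5, 6, 7, 8, 9, 10, 11, 12], T = [13]
Cut edges: (12,13)

By max-flow min-cut theorem, max flow = min cut = 9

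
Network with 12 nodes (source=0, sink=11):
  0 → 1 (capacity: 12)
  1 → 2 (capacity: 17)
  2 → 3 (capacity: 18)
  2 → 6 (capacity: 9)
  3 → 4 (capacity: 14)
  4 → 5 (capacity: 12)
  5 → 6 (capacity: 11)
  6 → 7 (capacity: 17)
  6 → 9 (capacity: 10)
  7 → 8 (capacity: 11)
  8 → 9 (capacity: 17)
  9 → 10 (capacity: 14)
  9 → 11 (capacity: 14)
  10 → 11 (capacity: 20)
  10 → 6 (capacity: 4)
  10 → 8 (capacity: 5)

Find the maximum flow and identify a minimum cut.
Max flow = 12, Min cut edges: (0,1)

Maximum flow: 12
Minimum cut: (0,1)
Partition: S = [0], T = [1, 2, 3, 4, 5, 6, 7, 8, 9, 10, 11]

Max-flow min-cut theorem verified: both equal 12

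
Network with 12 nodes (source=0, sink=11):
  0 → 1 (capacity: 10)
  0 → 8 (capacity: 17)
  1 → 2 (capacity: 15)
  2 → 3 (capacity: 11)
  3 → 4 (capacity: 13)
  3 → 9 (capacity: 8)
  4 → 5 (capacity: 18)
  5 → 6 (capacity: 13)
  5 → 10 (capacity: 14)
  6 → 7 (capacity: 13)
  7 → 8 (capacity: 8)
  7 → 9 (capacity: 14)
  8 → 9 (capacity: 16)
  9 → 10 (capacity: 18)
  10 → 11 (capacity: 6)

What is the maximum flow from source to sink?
Maximum flow = 6

Max flow: 6

Flow assignment:
  0 → 1: 6/10
  1 → 2: 6/15
  2 → 3: 6/11
  3 → 4: 6/13
  4 → 5: 6/18
  5 → 10: 6/14
  10 → 11: 6/6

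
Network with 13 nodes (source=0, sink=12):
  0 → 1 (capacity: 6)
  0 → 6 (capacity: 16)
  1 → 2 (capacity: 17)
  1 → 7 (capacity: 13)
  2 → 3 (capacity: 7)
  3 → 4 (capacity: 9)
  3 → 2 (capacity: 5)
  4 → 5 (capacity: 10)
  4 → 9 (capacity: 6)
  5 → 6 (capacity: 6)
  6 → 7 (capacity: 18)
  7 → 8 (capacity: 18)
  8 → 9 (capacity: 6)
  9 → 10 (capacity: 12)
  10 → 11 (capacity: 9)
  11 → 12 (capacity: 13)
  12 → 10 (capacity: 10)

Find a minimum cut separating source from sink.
Min cut value = 9, edges: (10,11)

Min cut value: 9
Partition: S = [0, 1, 2, 3, 4, 5, 6, 7, 8, 9, 10], T = [11, 12]
Cut edges: (10,11)

By max-flow min-cut theorem, max flow = min cut = 9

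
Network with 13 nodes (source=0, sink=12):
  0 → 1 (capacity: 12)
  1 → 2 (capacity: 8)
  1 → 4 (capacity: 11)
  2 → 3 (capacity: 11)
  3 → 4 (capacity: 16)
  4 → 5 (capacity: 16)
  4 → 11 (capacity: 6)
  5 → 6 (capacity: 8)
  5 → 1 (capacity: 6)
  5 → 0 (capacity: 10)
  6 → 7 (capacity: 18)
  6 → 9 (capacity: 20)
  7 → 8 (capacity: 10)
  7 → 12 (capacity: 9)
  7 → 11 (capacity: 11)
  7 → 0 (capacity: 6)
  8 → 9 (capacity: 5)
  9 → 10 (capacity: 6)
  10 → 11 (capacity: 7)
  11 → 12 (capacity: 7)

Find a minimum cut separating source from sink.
Min cut value = 12, edges: (0,1)

Min cut value: 12
Partition: S = [0], T = [1, 2, 3, 4, 5, 6, 7, 8, 9, 10, 11, 12]
Cut edges: (0,1)

By max-flow min-cut theorem, max flow = min cut = 12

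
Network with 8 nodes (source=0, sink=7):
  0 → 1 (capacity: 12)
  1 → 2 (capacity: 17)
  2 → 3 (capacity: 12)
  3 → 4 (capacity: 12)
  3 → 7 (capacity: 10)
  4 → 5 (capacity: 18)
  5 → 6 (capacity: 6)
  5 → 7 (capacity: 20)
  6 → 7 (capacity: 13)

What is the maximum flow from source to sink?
Maximum flow = 12

Max flow: 12

Flow assignment:
  0 → 1: 12/12
  1 → 2: 12/17
  2 → 3: 12/12
  3 → 4: 2/12
  3 → 7: 10/10
  4 → 5: 2/18
  5 → 7: 2/20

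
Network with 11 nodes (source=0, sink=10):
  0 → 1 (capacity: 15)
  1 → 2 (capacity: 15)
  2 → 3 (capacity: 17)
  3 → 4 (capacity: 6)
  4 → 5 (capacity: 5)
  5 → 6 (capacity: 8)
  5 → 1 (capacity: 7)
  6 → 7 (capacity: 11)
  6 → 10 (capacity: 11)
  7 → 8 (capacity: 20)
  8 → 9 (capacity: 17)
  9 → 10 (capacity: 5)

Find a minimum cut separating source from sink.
Min cut value = 5, edges: (4,5)

Min cut value: 5
Partition: S = [0, 1, 2, 3, 4], T = [5, 6, 7, 8, 9, 10]
Cut edges: (4,5)

By max-flow min-cut theorem, max flow = min cut = 5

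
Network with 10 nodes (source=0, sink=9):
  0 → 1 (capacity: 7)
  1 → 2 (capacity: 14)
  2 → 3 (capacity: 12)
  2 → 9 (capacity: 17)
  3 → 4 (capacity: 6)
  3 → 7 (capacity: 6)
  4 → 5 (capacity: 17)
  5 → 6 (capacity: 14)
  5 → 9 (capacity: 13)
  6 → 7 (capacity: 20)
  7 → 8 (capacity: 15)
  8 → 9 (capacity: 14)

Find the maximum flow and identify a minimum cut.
Max flow = 7, Min cut edges: (0,1)

Maximum flow: 7
Minimum cut: (0,1)
Partition: S = [0], T = [1, 2, 3, 4, 5, 6, 7, 8, 9]

Max-flow min-cut theorem verified: both equal 7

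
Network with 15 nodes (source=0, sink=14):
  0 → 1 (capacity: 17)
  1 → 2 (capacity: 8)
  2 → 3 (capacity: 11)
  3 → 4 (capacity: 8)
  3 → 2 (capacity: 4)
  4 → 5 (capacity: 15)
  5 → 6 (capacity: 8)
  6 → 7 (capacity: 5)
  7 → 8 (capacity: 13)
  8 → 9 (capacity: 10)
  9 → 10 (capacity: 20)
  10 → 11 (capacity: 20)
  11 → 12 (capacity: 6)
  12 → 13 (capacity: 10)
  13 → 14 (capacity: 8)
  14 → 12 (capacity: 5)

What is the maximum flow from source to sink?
Maximum flow = 5

Max flow: 5

Flow assignment:
  0 → 1: 5/17
  1 → 2: 5/8
  2 → 3: 5/11
  3 → 4: 5/8
  4 → 5: 5/15
  5 → 6: 5/8
  6 → 7: 5/5
  7 → 8: 5/13
  8 → 9: 5/10
  9 → 10: 5/20
  10 → 11: 5/20
  11 → 12: 5/6
  12 → 13: 5/10
  13 → 14: 5/8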